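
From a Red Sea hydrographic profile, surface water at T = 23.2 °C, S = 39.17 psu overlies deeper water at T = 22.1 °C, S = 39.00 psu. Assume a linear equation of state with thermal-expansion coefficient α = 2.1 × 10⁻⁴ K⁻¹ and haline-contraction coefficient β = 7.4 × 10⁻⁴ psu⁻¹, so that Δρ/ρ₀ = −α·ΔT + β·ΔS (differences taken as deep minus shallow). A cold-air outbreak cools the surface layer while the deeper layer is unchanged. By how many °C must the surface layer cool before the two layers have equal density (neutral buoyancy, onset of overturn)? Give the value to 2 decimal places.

0.50 °C

Neutral buoyancy requires Δρ = 0, i.e. −α(T_deep − T_surf′) + β(S_deep − S_surf) = 0.
T_surf′ = T_deep − (β/α)·ΔS = 22.1 − (7.4 × 10⁻⁴/2.1 × 10⁻⁴)·(-0.17) = 22.6990 °C.
Cooling required: 23.2 − (22.6990) = 0.5010 °C.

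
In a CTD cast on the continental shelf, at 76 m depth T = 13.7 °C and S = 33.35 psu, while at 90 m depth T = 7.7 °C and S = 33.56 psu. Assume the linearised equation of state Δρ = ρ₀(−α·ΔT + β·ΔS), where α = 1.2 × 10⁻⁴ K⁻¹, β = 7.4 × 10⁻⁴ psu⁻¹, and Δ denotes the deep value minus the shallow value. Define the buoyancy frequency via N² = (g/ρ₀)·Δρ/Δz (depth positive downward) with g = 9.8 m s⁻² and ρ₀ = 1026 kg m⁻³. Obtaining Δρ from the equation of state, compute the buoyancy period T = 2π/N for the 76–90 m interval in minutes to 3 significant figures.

ΔT = -6.0 K, ΔS = +0.21 psu (deep − shallow).
Δρ/ρ₀ = −αΔT + βΔS = 7.20 × 10⁻⁴ + 1.554 × 10⁻⁴ = 8.754 × 10⁻⁴, so Δρ ≈ 0.8982 kg m⁻³.
N² = (g/ρ₀)·Δρ/Δz = g·(Δρ/ρ₀)/Δz = 9.8 × 8.754 × 10⁻⁴ / 14 = 6.1278 × 10⁻⁴ s⁻².
N = √(6.1278 × 10⁻⁴) = 0.024754 rad s⁻¹ → T = 2π/N = 253.83 s = 4.2305 min ≈ 4.23 min.

4.23 min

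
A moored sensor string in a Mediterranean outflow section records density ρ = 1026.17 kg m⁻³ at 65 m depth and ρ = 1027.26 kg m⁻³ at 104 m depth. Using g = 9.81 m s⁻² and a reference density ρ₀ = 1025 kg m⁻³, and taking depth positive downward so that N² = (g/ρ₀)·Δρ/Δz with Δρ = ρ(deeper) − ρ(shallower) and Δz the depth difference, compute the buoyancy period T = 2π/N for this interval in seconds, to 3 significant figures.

384 s

Δρ = 1027.26 − 1026.17 = 1.09 kg m⁻³ over Δz = 104 − 65 = 39 m.
N² = (9.81/1025) × (1.09/39) = 2.6749 × 10⁻⁴ s⁻².
N = √(2.6749 × 10⁻⁴) = 0.016355 rad s⁻¹, so T = 2π/N = 384.18 s ≈ 384 s.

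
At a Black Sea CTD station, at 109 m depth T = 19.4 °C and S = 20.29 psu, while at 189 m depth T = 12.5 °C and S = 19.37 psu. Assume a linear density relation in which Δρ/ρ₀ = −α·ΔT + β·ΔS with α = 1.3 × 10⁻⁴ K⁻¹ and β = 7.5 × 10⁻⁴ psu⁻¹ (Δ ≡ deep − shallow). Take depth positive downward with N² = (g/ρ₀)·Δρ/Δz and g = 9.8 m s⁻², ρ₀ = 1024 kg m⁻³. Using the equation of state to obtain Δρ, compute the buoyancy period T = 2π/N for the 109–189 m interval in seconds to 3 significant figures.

1.25 × 10³ s

ΔT = -6.9 K, ΔS = -0.92 psu (deep − shallow).
Δρ/ρ₀ = −αΔT + βΔS = 8.97 × 10⁻⁴ − 6.90 × 10⁻⁴ = 2.07 × 10⁻⁴, so Δρ ≈ 0.2120 kg m⁻³.
N² = (g/ρ₀)·Δρ/Δz = g·(Δρ/ρ₀)/Δz = 9.8 × 2.07 × 10⁻⁴ / 80 = 2.5357 × 10⁻⁵ s⁻².
N = √(2.5357 × 10⁻⁵) = 5.0356 × 10⁻³ rad s⁻¹ → T = 2π/N = 1.2478 × 10³ s ≈ 1.25 × 10³ s.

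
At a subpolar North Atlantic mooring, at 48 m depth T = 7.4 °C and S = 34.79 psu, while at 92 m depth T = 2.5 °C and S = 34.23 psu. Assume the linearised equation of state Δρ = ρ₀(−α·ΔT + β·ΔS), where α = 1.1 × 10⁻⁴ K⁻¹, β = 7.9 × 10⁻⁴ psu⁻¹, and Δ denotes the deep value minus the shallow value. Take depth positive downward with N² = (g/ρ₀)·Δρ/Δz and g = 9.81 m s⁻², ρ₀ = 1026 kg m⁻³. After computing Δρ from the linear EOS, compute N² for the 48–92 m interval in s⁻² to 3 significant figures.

ΔT = -4.9 K, ΔS = -0.56 psu (deep − shallow).
Δρ/ρ₀ = −αΔT + βΔS = 5.39 × 10⁻⁴ − 4.424 × 10⁻⁴ = 9.66 × 10⁻⁵, so Δρ ≈ 0.09911 kg m⁻³.
N² = (g/ρ₀)·Δρ/Δz = g·(Δρ/ρ₀)/Δz = 9.81 × 9.66 × 10⁻⁵ / 44 = 2.1537 × 10⁻⁵ s⁻² ≈ 2.15 × 10⁻⁵ s⁻².

2.15 × 10⁻⁵ s⁻²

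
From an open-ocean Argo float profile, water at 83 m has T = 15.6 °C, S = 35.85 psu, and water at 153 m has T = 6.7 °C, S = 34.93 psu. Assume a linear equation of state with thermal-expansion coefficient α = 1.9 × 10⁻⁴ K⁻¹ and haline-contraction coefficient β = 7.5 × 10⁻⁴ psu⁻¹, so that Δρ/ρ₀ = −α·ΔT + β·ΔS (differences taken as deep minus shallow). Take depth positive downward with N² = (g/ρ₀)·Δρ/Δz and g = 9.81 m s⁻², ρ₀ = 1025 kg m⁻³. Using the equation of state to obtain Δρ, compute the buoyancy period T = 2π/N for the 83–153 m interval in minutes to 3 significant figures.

ΔT = -8.9 K, ΔS = -0.92 psu (deep − shallow).
Δρ/ρ₀ = −αΔT + βΔS = 1.691 × 10⁻³ − 6.90 × 10⁻⁴ = 1.001 × 10⁻³, so Δρ ≈ 1.026 kg m⁻³.
N² = (g/ρ₀)·Δρ/Δz = g·(Δρ/ρ₀)/Δz = 9.81 × 1.001 × 10⁻³ / 70 = 1.4028 × 10⁻⁴ s⁻².
N = √(1.4028 × 10⁻⁴) = 0.011844 rad s⁻¹ → T = 2π/N = 530.50 s = 8.8417 min ≈ 8.84 min.

8.84 min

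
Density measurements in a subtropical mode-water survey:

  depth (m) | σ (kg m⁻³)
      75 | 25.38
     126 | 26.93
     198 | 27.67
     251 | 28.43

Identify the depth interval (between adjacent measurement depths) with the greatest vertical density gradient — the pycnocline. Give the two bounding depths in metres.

75–126 m

Compute the density gradient over each adjacent pair:
  75–126 m: Δρ/Δz = 1.55/51 = 0.030 kg m⁻⁴
  126–198 m: Δρ/Δz = 0.74/72 = 0.010 kg m⁻⁴
  198–251 m: Δρ/Δz = 0.76/53 = 0.014 kg m⁻⁴
The largest gradient is in the 75–126 m interval — the pycnocline.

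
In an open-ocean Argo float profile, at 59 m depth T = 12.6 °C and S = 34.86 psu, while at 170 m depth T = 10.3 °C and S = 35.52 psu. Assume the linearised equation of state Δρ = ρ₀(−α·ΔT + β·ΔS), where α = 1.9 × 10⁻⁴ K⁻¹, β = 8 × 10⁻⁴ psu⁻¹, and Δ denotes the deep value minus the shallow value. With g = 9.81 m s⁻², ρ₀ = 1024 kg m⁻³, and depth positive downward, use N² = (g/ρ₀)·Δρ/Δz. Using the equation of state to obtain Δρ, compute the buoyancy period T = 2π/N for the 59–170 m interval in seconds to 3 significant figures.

680 s

ΔT = -2.3 K, ΔS = +0.66 psu (deep − shallow).
Δρ/ρ₀ = −αΔT + βΔS = 4.37 × 10⁻⁴ + 5.28 × 10⁻⁴ = 9.65 × 10⁻⁴, so Δρ ≈ 0.9882 kg m⁻³.
N² = (g/ρ₀)·Δρ/Δz = g·(Δρ/ρ₀)/Δz = 9.81 × 9.65 × 10⁻⁴ / 111 = 8.5285 × 10⁻⁵ s⁻².
N = √(8.5285 × 10⁻⁵) = 9.2350 × 10⁻³ rad s⁻¹ → T = 2π/N = 680.37 s ≈ 680 s.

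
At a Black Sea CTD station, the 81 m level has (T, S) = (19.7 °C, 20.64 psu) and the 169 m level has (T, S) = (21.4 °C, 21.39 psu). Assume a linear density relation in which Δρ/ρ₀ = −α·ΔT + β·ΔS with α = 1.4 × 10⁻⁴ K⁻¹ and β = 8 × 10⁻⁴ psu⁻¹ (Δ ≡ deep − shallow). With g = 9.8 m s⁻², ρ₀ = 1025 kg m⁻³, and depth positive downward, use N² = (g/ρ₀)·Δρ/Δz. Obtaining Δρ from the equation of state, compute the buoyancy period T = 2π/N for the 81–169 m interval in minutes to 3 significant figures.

16.5 min

ΔT = +1.7 K, ΔS = +0.75 psu (deep − shallow).
Δρ/ρ₀ = −αΔT + βΔS = -2.38 × 10⁻⁴ + 6.00 × 10⁻⁴ = 3.62 × 10⁻⁴, so Δρ ≈ 0.3711 kg m⁻³.
N² = (g/ρ₀)·Δρ/Δz = g·(Δρ/ρ₀)/Δz = 9.8 × 3.62 × 10⁻⁴ / 88 = 4.0314 × 10⁻⁵ s⁻².
N = √(4.0314 × 10⁻⁵) = 6.3493 × 10⁻³ rad s⁻¹ → T = 2π/N = 989.59 s = 16.493 min ≈ 16.5 min.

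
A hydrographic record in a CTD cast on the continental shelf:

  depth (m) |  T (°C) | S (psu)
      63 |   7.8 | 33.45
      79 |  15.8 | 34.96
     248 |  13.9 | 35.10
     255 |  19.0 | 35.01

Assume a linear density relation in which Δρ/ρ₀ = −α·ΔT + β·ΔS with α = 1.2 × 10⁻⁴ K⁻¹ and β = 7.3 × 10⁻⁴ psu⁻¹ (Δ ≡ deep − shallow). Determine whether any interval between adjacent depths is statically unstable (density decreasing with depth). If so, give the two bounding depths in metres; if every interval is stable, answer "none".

Evaluate Δρ/ρ₀ = −αΔT + βΔS across each adjacent pair:
  63–79 m: −αΔT+βΔS = −(1.2 × 10⁻⁴)(+8.0)+(7.3 × 10⁻⁴)(+1.51) = 1.4 × 10⁻⁴ → stable
  79–248 m: −αΔT+βΔS = −(1.2 × 10⁻⁴)(-1.9)+(7.3 × 10⁻⁴)(+0.14) = 3.3 × 10⁻⁴ → stable
  248–255 m: −αΔT+βΔS = −(1.2 × 10⁻⁴)(+5.1)+(7.3 × 10⁻⁴)(-0.09) = -6.8 × 10⁻⁴ → UNSTABLE
The 248–255 m interval has Δρ < 0: lighter water underlies denser water.

248–255 m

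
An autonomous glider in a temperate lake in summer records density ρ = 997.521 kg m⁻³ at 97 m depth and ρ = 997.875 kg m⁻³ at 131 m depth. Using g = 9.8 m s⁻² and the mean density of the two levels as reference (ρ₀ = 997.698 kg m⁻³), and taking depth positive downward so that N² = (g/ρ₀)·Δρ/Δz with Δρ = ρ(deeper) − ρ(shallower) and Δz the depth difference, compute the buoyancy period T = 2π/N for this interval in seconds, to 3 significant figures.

Δρ = 997.875 − 997.521 = 0.354 kg m⁻³ over Δz = 131 − 97 = 34 m.
N² = (9.8/997.698) × (0.354/34) = 1.0227 × 10⁻⁴ s⁻².
N = √(1.0227 × 10⁻⁴) = 0.010113 rad s⁻¹, so T = 2π/N = 621.30 s ≈ 621 s.

621 s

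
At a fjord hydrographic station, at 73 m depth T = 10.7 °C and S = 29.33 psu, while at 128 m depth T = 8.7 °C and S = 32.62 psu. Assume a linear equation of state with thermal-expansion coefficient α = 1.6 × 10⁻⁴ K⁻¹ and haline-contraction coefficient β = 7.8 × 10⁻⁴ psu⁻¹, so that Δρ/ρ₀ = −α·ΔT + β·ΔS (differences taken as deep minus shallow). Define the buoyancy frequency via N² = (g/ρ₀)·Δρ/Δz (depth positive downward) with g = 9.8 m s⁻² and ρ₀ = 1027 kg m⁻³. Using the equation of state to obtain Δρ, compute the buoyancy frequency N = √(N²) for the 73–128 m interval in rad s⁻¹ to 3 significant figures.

ΔT = -2.0 K, ΔS = +3.29 psu (deep − shallow).
Δρ/ρ₀ = −αΔT + βΔS = 3.20 × 10⁻⁴ + 2.5662 × 10⁻³ = 2.8862 × 10⁻³, so Δρ ≈ 2.964 kg m⁻³.
N² = (g/ρ₀)·Δρ/Δz = g·(Δρ/ρ₀)/Δz = 9.8 × 2.8862 × 10⁻³ / 55 = 5.1427 × 10⁻⁴ s⁻².
N = √(5.1427 × 10⁻⁴) = 0.022678 rad s⁻¹ ≈ 0.0227 rad s⁻¹.

0.0227 rad s⁻¹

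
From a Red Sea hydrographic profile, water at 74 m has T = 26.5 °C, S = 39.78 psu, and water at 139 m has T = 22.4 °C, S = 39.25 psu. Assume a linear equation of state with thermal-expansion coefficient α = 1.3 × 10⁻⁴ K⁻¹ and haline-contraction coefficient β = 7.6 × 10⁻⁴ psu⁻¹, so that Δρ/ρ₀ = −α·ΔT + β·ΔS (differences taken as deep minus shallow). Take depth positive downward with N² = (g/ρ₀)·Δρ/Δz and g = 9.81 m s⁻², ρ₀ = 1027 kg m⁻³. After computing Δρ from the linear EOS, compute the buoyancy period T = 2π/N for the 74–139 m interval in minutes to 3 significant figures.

ΔT = -4.1 K, ΔS = -0.53 psu (deep − shallow).
Δρ/ρ₀ = −αΔT + βΔS = 5.33 × 10⁻⁴ − 4.028 × 10⁻⁴ = 1.302 × 10⁻⁴, so Δρ ≈ 0.1337 kg m⁻³.
N² = (g/ρ₀)·Δρ/Δz = g·(Δρ/ρ₀)/Δz = 9.81 × 1.302 × 10⁻⁴ / 65 = 1.9650 × 10⁻⁵ s⁻².
N = √(1.9650 × 10⁻⁵) = 4.4328 × 10⁻³ rad s⁻¹ → T = 2π/N = 1.4174 × 10³ s = 23.623 min ≈ 23.6 min.

23.6 min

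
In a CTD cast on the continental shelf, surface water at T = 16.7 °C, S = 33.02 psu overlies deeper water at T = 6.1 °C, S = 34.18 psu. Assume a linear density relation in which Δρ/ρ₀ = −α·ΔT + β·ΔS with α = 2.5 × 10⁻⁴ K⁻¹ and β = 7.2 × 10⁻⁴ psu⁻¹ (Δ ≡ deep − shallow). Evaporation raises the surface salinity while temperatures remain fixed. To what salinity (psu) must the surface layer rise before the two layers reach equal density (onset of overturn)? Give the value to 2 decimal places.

Neutral buoyancy requires −α(T_deep − T_surf) + β(S_deep − S_surf′) = 0.
S_surf′ = S_deep − (α/β)·ΔT = 34.18 − (2.5 × 10⁻⁴/7.2 × 10⁻⁴)·(-10.6) = 37.8606 psu.
Increase required: 37.8606 − 33.02 = 4.8406 psu.

37.86 psu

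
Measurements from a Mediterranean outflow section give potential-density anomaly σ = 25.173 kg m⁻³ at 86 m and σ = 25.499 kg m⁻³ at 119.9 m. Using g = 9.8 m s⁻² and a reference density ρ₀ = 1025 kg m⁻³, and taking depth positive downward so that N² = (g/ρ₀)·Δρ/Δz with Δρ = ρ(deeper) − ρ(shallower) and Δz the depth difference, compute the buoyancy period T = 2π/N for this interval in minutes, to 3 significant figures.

10.9 min

Δρ = 1025.499 − 1025.173 = 0.326 kg m⁻³ over Δz = 119.9 − 86 = 33.9 m.
N² = (9.8/1025) × (0.326/33.9) = 9.1943 × 10⁻⁵ s⁻².
N = √(9.1943 × 10⁻⁵) = 9.5887 × 10⁻³ rad s⁻¹, so T = 2π/N = 655.27 s = 10.921 min ≈ 10.9 min.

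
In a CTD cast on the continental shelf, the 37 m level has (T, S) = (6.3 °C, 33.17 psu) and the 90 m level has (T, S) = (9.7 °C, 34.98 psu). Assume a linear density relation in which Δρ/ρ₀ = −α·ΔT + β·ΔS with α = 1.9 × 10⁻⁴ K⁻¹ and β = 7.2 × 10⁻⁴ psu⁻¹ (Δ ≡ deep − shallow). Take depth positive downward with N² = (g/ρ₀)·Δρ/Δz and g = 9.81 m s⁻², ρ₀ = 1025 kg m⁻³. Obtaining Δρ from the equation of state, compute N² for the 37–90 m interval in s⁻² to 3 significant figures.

ΔT = +3.4 K, ΔS = +1.81 psu (deep − shallow).
Δρ/ρ₀ = −αΔT + βΔS = -6.46 × 10⁻⁴ + 1.3032 × 10⁻³ = 6.572 × 10⁻⁴, so Δρ ≈ 0.6736 kg m⁻³.
N² = (g/ρ₀)·Δρ/Δz = g·(Δρ/ρ₀)/Δz = 9.81 × 6.572 × 10⁻⁴ / 53 = 1.2164 × 10⁻⁴ s⁻² ≈ 1.22 × 10⁻⁴ s⁻².

1.22 × 10⁻⁴ s⁻²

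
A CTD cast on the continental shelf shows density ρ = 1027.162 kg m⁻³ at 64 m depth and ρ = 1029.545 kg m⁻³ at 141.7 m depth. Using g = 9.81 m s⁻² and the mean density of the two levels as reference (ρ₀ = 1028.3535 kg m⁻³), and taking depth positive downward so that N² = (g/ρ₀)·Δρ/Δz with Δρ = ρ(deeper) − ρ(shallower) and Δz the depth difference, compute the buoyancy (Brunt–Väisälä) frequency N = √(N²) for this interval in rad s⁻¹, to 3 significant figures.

Δρ = 1029.545 − 1027.162 = 2.383 kg m⁻³ over Δz = 141.7 − 64 = 77.7 m.
N² = (9.81/1028.3535) × (2.383/77.7) = 2.9257 × 10⁻⁴ s⁻².
N = √(2.9257 × 10⁻⁴) = 0.017105 rad s⁻¹ ≈ 0.0171 rad s⁻¹.

0.0171 rad s⁻¹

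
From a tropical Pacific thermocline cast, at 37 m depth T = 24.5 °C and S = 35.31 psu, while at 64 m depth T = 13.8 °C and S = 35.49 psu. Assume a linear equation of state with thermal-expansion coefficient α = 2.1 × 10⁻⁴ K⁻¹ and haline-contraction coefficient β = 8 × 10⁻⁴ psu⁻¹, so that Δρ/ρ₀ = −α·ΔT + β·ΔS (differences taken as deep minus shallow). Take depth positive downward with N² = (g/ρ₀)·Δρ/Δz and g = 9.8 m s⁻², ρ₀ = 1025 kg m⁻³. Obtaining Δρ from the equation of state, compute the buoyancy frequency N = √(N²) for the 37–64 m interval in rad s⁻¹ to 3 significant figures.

0.0295 rad s⁻¹

ΔT = -10.7 K, ΔS = +0.18 psu (deep − shallow).
Δρ/ρ₀ = −αΔT + βΔS = 2.247 × 10⁻³ + 1.44 × 10⁻⁴ = 2.391 × 10⁻³, so Δρ ≈ 2.451 kg m⁻³.
N² = (g/ρ₀)·Δρ/Δz = g·(Δρ/ρ₀)/Δz = 9.8 × 2.391 × 10⁻³ / 27 = 8.6784 × 10⁻⁴ s⁻².
N = √(8.6784 × 10⁻⁴) = 0.029459 rad s⁻¹ ≈ 0.0295 rad s⁻¹.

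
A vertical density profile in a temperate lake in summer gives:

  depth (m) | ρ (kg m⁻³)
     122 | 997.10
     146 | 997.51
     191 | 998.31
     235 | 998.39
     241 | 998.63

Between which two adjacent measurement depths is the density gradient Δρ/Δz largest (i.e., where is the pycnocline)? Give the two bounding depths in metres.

Compute the density gradient over each adjacent pair:
  122–146 m: Δρ/Δz = 0.41/24 = 0.017 kg m⁻⁴
  146–191 m: Δρ/Δz = 0.80/45 = 0.018 kg m⁻⁴
  191–235 m: Δρ/Δz = 0.08/44 = 1.8 × 10⁻³ kg m⁻⁴
  235–241 m: Δρ/Δz = 0.24/6 = 0.040 kg m⁻⁴
The largest gradient is in the 235–241 m interval — the pycnocline.

235–241 m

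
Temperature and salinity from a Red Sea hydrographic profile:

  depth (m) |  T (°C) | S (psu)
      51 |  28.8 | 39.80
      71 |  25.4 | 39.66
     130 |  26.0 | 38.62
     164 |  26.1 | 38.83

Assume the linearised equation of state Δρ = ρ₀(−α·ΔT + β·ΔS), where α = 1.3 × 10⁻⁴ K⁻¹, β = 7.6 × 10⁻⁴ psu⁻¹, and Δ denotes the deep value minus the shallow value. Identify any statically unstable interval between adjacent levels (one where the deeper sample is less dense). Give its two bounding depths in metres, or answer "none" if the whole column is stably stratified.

71–130 m

Evaluate Δρ/ρ₀ = −αΔT + βΔS across each adjacent pair:
  51–71 m: −αΔT+βΔS = −(1.3 × 10⁻⁴)(-3.4)+(7.6 × 10⁻⁴)(-0.14) = 3.4 × 10⁻⁴ → stable
  71–130 m: −αΔT+βΔS = −(1.3 × 10⁻⁴)(+0.6)+(7.6 × 10⁻⁴)(-1.04) = -8.7 × 10⁻⁴ → UNSTABLE
  130–164 m: −αΔT+βΔS = −(1.3 × 10⁻⁴)(+0.1)+(7.6 × 10⁻⁴)(+0.21) = 1.5 × 10⁻⁴ → stable
The 71–130 m interval has Δρ < 0: lighter water underlies denser water.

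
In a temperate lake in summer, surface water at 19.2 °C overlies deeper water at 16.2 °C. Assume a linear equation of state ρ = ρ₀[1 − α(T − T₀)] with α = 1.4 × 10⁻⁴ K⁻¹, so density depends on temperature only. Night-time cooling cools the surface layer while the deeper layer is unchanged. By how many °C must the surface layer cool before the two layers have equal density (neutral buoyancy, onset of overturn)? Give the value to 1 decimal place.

With temperature the only control, equal density requires T_surf′ = T_deep.
T_surf′ = 16.2 °C.
Cooling required: 19.2 − 16.2 = 3.0 °C.

3.0 °C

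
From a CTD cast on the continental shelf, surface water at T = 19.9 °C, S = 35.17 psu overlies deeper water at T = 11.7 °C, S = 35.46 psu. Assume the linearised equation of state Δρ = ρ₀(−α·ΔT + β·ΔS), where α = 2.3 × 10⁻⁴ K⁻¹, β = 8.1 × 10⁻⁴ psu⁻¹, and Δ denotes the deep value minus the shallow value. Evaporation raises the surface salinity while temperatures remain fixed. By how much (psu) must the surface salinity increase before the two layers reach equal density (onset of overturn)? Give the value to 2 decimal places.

2.62 psu

Neutral buoyancy requires −α(T_deep − T_surf) + β(S_deep − S_surf′) = 0.
S_surf′ = S_deep − (α/β)·ΔT = 35.46 − (2.3 × 10⁻⁴/8.1 × 10⁻⁴)·(-8.2) = 37.7884 psu.
Increase required: 37.7884 − 35.17 = 2.6184 psu.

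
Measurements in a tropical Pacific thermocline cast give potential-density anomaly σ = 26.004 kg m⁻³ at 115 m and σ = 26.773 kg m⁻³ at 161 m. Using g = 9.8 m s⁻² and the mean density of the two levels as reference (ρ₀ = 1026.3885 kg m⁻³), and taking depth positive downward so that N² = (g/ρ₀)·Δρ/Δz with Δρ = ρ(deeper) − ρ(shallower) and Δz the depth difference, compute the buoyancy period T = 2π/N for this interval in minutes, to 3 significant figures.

8.29 min

Δρ = 1026.773 − 1026.004 = 0.769 kg m⁻³ over Δz = 161 − 115 = 46 m.
N² = (9.8/1026.3885) × (0.769/46) = 1.5962 × 10⁻⁴ s⁻².
N = √(1.5962 × 10⁻⁴) = 0.012634 rad s⁻¹, so T = 2π/N = 497.32 s = 8.2887 min ≈ 8.29 min.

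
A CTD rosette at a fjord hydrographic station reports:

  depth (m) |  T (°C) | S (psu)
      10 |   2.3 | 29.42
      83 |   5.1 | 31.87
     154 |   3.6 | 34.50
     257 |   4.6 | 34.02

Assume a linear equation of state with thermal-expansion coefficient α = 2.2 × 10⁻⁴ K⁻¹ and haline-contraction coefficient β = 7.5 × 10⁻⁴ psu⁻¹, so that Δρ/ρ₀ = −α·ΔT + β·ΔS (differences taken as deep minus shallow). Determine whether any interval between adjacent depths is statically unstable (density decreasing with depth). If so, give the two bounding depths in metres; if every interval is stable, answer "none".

Evaluate Δρ/ρ₀ = −αΔT + βΔS across each adjacent pair:
  10–83 m: −αΔT+βΔS = −(2.2 × 10⁻⁴)(+2.8)+(7.5 × 10⁻⁴)(+2.45) = 1.2 × 10⁻³ → stable
  83–154 m: −αΔT+βΔS = −(2.2 × 10⁻⁴)(-1.5)+(7.5 × 10⁻⁴)(+2.63) = 2.3 × 10⁻³ → stable
  154–257 m: −αΔT+βΔS = −(2.2 × 10⁻⁴)(+1.0)+(7.5 × 10⁻⁴)(-0.48) = -5.8 × 10⁻⁴ → UNSTABLE
The 154–257 m interval has Δρ < 0: lighter water underlies denser water.

154–257 m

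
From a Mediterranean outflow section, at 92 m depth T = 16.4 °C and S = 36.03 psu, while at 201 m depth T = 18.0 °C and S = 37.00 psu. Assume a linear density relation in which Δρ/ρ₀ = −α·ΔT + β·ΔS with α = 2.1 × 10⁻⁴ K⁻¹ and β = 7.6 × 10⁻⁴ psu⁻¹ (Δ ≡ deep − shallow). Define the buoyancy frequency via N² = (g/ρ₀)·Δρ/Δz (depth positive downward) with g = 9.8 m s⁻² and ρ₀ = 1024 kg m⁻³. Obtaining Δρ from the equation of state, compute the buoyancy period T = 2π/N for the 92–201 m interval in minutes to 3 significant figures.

17.4 min

ΔT = +1.6 K, ΔS = +0.97 psu (deep − shallow).
Δρ/ρ₀ = −αΔT + βΔS = -3.36 × 10⁻⁴ + 7.372 × 10⁻⁴ = 4.012 × 10⁻⁴, so Δρ ≈ 0.4108 kg m⁻³.
N² = (g/ρ₀)·Δρ/Δz = g·(Δρ/ρ₀)/Δz = 9.8 × 4.012 × 10⁻⁴ / 109 = 3.6071 × 10⁻⁵ s⁻².
N = √(3.6071 × 10⁻⁵) = 6.0059 × 10⁻³ rad s⁻¹ → T = 2π/N = 1.0462 × 10³ s = 17.437 min ≈ 17.4 min.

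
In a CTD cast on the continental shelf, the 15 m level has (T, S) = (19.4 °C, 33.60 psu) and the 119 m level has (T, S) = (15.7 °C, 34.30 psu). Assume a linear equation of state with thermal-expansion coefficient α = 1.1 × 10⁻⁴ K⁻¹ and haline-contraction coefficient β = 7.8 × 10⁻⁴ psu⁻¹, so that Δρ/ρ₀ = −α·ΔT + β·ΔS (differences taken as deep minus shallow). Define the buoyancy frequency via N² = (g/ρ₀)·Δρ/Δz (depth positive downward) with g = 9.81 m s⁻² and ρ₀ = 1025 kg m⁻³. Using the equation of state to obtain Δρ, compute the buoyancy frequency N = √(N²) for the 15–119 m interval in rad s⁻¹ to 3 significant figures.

ΔT = -3.7 K, ΔS = +0.70 psu (deep − shallow).
Δρ/ρ₀ = −αΔT + βΔS = 4.07 × 10⁻⁴ + 5.46 × 10⁻⁴ = 9.53 × 10⁻⁴, so Δρ ≈ 0.9768 kg m⁻³.
N² = (g/ρ₀)·Δρ/Δz = g·(Δρ/ρ₀)/Δz = 9.81 × 9.53 × 10⁻⁴ / 104 = 8.9894 × 10⁻⁵ s⁻².
N = √(8.9894 × 10⁻⁵) = 9.4812 × 10⁻³ rad s⁻¹ ≈ 9.48 × 10⁻³ rad s⁻¹.

9.48 × 10⁻³ rad s⁻¹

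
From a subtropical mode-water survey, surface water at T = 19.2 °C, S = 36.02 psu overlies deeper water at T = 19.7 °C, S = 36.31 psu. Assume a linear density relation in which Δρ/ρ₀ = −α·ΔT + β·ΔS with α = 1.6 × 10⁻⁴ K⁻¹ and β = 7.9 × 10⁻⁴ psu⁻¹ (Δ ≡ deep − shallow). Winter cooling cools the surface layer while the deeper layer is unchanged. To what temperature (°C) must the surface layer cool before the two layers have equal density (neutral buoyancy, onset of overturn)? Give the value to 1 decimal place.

18.3 °C

Neutral buoyancy requires Δρ = 0, i.e. −α(T_deep − T_surf′) + β(S_deep − S_surf) = 0.
T_surf′ = T_deep − (β/α)·ΔS = 19.7 − (7.9 × 10⁻⁴/1.6 × 10⁻⁴)·(+0.29) = 18.268 °C.
Cooling required: 19.2 − (18.268) = 0.932 °C.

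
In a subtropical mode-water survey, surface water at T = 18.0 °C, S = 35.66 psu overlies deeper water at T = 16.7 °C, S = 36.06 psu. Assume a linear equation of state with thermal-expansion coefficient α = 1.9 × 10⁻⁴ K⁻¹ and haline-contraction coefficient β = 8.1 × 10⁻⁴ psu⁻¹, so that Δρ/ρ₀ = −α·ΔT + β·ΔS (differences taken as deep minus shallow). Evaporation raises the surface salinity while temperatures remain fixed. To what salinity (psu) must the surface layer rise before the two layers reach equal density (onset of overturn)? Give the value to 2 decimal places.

36.36 psu

Neutral buoyancy requires −α(T_deep − T_surf) + β(S_deep − S_surf′) = 0.
S_surf′ = S_deep − (α/β)·ΔT = 36.06 − (1.9 × 10⁻⁴/8.1 × 10⁻⁴)·(-1.3) = 36.3649 psu.
Increase required: 36.3649 − 35.66 = 0.7049 psu.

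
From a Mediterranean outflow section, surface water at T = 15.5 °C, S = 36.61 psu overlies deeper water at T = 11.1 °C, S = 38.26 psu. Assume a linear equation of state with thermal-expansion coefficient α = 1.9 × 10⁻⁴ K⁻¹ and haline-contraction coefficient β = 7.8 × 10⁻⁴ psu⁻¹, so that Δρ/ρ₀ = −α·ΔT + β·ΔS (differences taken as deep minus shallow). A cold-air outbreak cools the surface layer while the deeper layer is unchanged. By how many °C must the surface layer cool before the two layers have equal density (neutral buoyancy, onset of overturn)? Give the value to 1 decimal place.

Neutral buoyancy requires Δρ = 0, i.e. −α(T_deep − T_surf′) + β(S_deep − S_surf) = 0.
T_surf′ = T_deep − (β/α)·ΔS = 11.1 − (7.8 × 10⁻⁴/1.9 × 10⁻⁴)·(+1.65) = 4.326 °C.
Cooling required: 15.5 − (4.326) = 11.174 °C.

11.2 °C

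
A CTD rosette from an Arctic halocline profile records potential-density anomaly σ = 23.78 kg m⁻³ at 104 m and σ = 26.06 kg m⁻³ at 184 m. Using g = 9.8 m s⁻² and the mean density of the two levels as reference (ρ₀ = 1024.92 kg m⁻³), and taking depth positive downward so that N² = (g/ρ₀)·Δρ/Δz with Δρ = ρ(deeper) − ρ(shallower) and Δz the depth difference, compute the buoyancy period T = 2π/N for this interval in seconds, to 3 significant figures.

381 s

Δρ = 1026.06 − 1023.78 = 2.28 kg m⁻³ over Δz = 184 − 104 = 80 m.
N² = (9.8/1024.92) × (2.28/80) = 2.7251 × 10⁻⁴ s⁻².
N = √(2.7251 × 10⁻⁴) = 0.016508 rad s⁻¹, so T = 2π/N = 380.61 s ≈ 381 s.
Since Δρ > 0 the layer is stably stratified.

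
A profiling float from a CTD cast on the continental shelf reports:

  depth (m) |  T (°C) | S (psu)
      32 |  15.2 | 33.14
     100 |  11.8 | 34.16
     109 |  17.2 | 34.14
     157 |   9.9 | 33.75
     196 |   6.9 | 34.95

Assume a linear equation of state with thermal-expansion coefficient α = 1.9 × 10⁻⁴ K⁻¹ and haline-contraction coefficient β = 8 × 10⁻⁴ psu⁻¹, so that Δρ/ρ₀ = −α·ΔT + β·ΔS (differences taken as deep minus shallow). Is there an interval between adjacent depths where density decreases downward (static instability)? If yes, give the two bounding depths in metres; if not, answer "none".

100–109 m

Evaluate Δρ/ρ₀ = −αΔT + βΔS across each adjacent pair:
  32–100 m: −αΔT+βΔS = −(1.9 × 10⁻⁴)(-3.4)+(8 × 10⁻⁴)(+1.02) = 1.5 × 10⁻³ → stable
  100–109 m: −αΔT+βΔS = −(1.9 × 10⁻⁴)(+5.4)+(8 × 10⁻⁴)(-0.02) = -1.0 × 10⁻³ → UNSTABLE
  109–157 m: −αΔT+βΔS = −(1.9 × 10⁻⁴)(-7.3)+(8 × 10⁻⁴)(-0.39) = 1.1 × 10⁻³ → stable
  157–196 m: −αΔT+βΔS = −(1.9 × 10⁻⁴)(-3.0)+(8 × 10⁻⁴)(+1.20) = 1.5 × 10⁻³ → stable
The 100–109 m interval has Δρ < 0: lighter water underlies denser water.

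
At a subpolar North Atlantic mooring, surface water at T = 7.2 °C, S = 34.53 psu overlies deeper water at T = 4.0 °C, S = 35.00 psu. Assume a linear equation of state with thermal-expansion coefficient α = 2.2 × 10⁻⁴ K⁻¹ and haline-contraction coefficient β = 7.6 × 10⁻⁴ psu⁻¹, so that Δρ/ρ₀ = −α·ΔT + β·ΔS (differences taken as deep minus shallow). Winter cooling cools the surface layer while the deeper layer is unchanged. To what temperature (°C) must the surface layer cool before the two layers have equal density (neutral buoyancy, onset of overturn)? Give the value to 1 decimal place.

Neutral buoyancy requires Δρ = 0, i.e. −α(T_deep − T_surf′) + β(S_deep − S_surf) = 0.
T_surf′ = T_deep − (β/α)·ΔS = 4.0 − (7.6 × 10⁻⁴/2.2 × 10⁻⁴)·(+0.47) = 2.376 °C.
Cooling required: 7.2 − (2.376) = 4.824 °C.

2.4 °C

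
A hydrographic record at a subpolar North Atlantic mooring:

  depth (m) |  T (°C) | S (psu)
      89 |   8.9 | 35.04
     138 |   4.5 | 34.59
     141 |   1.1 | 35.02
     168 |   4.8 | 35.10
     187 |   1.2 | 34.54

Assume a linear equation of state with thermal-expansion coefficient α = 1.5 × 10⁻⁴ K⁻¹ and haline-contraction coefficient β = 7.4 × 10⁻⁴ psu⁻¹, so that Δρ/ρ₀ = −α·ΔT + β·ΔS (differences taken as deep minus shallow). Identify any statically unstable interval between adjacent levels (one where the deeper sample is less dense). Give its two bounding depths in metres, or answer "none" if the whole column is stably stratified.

Evaluate Δρ/ρ₀ = −αΔT + βΔS across each adjacent pair:
  89–138 m: −αΔT+βΔS = −(1.5 × 10⁻⁴)(-4.4)+(7.4 × 10⁻⁴)(-0.45) = 3.3 × 10⁻⁴ → stable
  138–141 m: −αΔT+βΔS = −(1.5 × 10⁻⁴)(-3.4)+(7.4 × 10⁻⁴)(+0.43) = 8.3 × 10⁻⁴ → stable
  141–168 m: −αΔT+βΔS = −(1.5 × 10⁻⁴)(+3.7)+(7.4 × 10⁻⁴)(+0.08) = -5.0 × 10⁻⁴ → UNSTABLE
  168–187 m: −αΔT+βΔS = −(1.5 × 10⁻⁴)(-3.6)+(7.4 × 10⁻⁴)(-0.56) = 1.3 × 10⁻⁴ → stable
The 141–168 m interval has Δρ < 0: lighter water underlies denser water.

141–168 m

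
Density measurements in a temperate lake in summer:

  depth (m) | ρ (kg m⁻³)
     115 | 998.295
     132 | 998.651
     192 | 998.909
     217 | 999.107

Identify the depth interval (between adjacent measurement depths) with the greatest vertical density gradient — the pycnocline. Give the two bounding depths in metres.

Compute the density gradient over each adjacent pair:
  115–132 m: Δρ/Δz = 0.356/17 = 0.021 kg m⁻⁴
  132–192 m: Δρ/Δz = 0.258/60 = 4.3 × 10⁻³ kg m⁻⁴
  192–217 m: Δρ/Δz = 0.198/25 = 7.9 × 10⁻³ kg m⁻⁴
The largest gradient is in the 115–132 m interval — the pycnocline.

115–132 m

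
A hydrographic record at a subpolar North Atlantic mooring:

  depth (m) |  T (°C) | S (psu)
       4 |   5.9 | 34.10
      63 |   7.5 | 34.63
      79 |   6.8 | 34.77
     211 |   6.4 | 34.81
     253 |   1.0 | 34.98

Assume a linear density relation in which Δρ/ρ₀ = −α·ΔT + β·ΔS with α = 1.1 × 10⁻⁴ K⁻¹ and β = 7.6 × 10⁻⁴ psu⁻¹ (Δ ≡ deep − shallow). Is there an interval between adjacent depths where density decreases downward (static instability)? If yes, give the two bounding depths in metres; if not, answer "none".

none

Evaluate Δρ/ρ₀ = −αΔT + βΔS across each adjacent pair:
  4–63 m: −αΔT+βΔS = −(1.1 × 10⁻⁴)(+1.6)+(7.6 × 10⁻⁴)(+0.53) = 2.3 × 10⁻⁴ → stable
  63–79 m: −αΔT+βΔS = −(1.1 × 10⁻⁴)(-0.7)+(7.6 × 10⁻⁴)(+0.14) = 1.8 × 10⁻⁴ → stable
  79–211 m: −αΔT+βΔS = −(1.1 × 10⁻⁴)(-0.4)+(7.6 × 10⁻⁴)(+0.04) = 7.4 × 10⁻⁵ → stable
  211–253 m: −αΔT+βΔS = −(1.1 × 10⁻⁴)(-5.4)+(7.6 × 10⁻⁴)(+0.17) = 7.2 × 10⁻⁴ → stable
Every interval has Δρ > 0: the column is stably stratified throughout.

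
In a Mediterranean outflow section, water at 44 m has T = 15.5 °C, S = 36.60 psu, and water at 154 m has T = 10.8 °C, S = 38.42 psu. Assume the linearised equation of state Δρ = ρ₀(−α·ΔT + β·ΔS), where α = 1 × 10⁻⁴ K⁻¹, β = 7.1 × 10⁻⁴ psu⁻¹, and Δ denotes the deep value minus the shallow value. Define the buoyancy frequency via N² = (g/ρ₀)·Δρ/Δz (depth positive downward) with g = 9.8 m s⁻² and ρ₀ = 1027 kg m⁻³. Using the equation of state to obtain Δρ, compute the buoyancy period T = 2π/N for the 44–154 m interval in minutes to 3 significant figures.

ΔT = -4.7 K, ΔS = +1.82 psu (deep − shallow).
Δρ/ρ₀ = −αΔT + βΔS = 4.70 × 10⁻⁴ + 1.2922 × 10⁻³ = 1.7622 × 10⁻³, so Δρ ≈ 1.810 kg m⁻³.
N² = (g/ρ₀)·Δρ/Δz = g·(Δρ/ρ₀)/Δz = 9.8 × 1.7622 × 10⁻³ / 110 = 1.5700 × 10⁻⁴ s⁻².
N = √(1.5700 × 10⁻⁴) = 0.012530 rad s⁻¹ → T = 2π/N = 501.45 s = 8.3575 min ≈ 8.36 min.

8.36 min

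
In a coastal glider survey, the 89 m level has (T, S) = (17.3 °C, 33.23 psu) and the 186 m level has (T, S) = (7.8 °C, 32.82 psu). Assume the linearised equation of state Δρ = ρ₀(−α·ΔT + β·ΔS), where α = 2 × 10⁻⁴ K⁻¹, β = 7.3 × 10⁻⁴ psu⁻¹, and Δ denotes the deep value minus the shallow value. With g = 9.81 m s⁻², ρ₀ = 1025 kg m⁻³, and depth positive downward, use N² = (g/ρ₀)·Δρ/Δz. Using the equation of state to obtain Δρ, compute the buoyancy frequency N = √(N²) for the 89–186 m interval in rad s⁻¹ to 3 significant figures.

0.0127 rad s⁻¹

ΔT = -9.5 K, ΔS = -0.41 psu (deep − shallow).
Δρ/ρ₀ = −αΔT + βΔS = 1.90 × 10⁻³ − 2.993 × 10⁻⁴ = 1.6007 × 10⁻³, so Δρ ≈ 1.641 kg m⁻³.
N² = (g/ρ₀)·Δρ/Δz = g·(Δρ/ρ₀)/Δz = 9.81 × 1.6007 × 10⁻³ / 97 = 1.6189 × 10⁻⁴ s⁻².
N = √(1.6189 × 10⁻⁴) = 0.012724 rad s⁻¹ ≈ 0.0127 rad s⁻¹.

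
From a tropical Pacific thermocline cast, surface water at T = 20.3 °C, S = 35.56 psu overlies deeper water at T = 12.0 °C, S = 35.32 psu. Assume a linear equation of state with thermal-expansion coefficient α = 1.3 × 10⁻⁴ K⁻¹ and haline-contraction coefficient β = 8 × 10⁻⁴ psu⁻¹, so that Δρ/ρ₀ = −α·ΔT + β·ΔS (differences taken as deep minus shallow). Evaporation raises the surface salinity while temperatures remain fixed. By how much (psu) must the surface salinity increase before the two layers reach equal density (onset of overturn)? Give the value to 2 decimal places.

Neutral buoyancy requires −α(T_deep − T_surf) + β(S_deep − S_surf′) = 0.
S_surf′ = S_deep − (α/β)·ΔT = 35.32 − (1.3 × 10⁻⁴/8 × 10⁻⁴)·(-8.3) = 36.6688 psu.
Increase required: 36.6688 − 35.56 = 1.1088 psu.

1.11 psu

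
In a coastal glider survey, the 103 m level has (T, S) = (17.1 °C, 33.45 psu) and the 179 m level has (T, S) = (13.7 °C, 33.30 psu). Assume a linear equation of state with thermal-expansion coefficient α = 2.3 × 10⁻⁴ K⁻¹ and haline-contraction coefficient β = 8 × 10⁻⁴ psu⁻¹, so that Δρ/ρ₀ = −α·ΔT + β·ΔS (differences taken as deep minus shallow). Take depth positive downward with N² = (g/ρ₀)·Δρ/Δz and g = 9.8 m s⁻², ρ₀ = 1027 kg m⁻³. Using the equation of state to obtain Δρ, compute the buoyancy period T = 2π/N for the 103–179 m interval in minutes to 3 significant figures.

11.3 min

ΔT = -3.4 K, ΔS = -0.15 psu (deep − shallow).
Δρ/ρ₀ = −αΔT + βΔS = 7.82 × 10⁻⁴ − 1.20 × 10⁻⁴ = 6.62 × 10⁻⁴, so Δρ ≈ 0.6799 kg m⁻³.
N² = (g/ρ₀)·Δρ/Δz = g·(Δρ/ρ₀)/Δz = 9.8 × 6.62 × 10⁻⁴ / 76 = 8.5363 × 10⁻⁵ s⁻².
N = √(8.5363 × 10⁻⁵) = 9.2392 × 10⁻³ rad s⁻¹ → T = 2π/N = 680.06 s = 11.334 min ≈ 11.3 min.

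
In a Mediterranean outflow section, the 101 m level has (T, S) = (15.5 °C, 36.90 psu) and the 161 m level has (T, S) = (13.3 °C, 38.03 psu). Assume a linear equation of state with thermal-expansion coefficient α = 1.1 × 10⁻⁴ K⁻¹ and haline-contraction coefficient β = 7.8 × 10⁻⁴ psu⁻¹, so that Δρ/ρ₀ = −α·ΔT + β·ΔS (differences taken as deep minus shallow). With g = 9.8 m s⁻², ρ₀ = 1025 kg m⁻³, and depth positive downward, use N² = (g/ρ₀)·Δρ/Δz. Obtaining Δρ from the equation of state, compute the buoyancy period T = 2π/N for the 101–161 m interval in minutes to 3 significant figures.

ΔT = -2.2 K, ΔS = +1.13 psu (deep − shallow).
Δρ/ρ₀ = −αΔT + βΔS = 2.42 × 10⁻⁴ + 8.814 × 10⁻⁴ = 1.1234 × 10⁻³, so Δρ ≈ 1.151 kg m⁻³.
N² = (g/ρ₀)·Δρ/Δz = g·(Δρ/ρ₀)/Δz = 9.8 × 1.1234 × 10⁻³ / 60 = 1.8349 × 10⁻⁴ s⁻².
N = √(1.8349 × 10⁻⁴) = 0.013546 rad s⁻¹ → T = 2π/N = 463.84 s = 7.7307 min ≈ 7.73 min.

7.73 min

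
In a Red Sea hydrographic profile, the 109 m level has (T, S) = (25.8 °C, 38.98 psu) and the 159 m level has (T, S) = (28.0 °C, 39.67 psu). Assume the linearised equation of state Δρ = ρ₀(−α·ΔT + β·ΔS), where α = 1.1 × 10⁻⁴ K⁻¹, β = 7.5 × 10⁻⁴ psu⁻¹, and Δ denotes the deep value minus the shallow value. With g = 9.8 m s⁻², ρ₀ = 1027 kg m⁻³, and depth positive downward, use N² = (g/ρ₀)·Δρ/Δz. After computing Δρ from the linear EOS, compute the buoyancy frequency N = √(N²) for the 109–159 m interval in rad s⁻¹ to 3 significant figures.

7.35 × 10⁻³ rad s⁻¹

ΔT = +2.2 K, ΔS = +0.69 psu (deep − shallow).
Δρ/ρ₀ = −αΔT + βΔS = -2.42 × 10⁻⁴ + 5.175 × 10⁻⁴ = 2.755 × 10⁻⁴, so Δρ ≈ 0.2829 kg m⁻³.
N² = (g/ρ₀)·Δρ/Δz = g·(Δρ/ρ₀)/Δz = 9.8 × 2.755 × 10⁻⁴ / 50 = 5.3998 × 10⁻⁵ s⁻².
N = √(5.3998 × 10⁻⁵) = 7.3483 × 10⁻³ rad s⁻¹ ≈ 7.35 × 10⁻³ rad s⁻¹.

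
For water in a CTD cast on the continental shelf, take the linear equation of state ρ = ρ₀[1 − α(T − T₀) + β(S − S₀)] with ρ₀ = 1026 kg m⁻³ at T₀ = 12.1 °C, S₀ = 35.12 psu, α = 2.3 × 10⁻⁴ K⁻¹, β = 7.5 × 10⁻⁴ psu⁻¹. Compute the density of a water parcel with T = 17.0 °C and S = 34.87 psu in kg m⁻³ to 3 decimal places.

T − T₀ = +4.9 K, S − S₀ = -0.25 psu.
Bracket = 1 − α·(+4.9) + β·(-0.25) = 1 + (-1.3145 × 10⁻³) = 0.9986855.
ρ = 1026 × 0.9986855 = 1024.651 kg m⁻³.

1024.651 kg m⁻³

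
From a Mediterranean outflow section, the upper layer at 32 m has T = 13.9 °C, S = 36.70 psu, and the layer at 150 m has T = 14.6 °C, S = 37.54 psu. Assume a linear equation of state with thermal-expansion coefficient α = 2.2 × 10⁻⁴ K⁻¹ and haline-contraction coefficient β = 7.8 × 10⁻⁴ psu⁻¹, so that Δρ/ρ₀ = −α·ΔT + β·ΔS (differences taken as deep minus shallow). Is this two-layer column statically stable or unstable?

stable

ΔT = 14.6 − 13.9 = +0.7 K and ΔS = 37.54 − 36.70 = +0.84 psu (deep − shallow).
−αΔT = -1.54 × 10⁻⁴; βΔS = 6.552 × 10⁻⁴; sum Δρ/ρ₀ = 5.012 × 10⁻⁴.
Δρ/ρ₀ > 0, so Δρ > 0: deeper water is denser → statically stable.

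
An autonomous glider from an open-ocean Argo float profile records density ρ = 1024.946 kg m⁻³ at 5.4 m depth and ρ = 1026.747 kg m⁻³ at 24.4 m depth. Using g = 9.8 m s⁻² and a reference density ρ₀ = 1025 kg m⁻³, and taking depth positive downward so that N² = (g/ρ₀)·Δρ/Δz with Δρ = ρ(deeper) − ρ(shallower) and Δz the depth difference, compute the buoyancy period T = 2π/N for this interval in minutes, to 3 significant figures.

Δρ = 1026.747 − 1024.946 = 1.801 kg m⁻³ over Δz = 24.4 − 5.4 = 19 m.
N² = (9.8/1025) × (1.801/19) = 9.0628 × 10⁻⁴ s⁻².
N = √(9.0628 × 10⁻⁴) = 0.030104 rad s⁻¹, so T = 2π/N = 208.72 s = 3.4787 min ≈ 3.48 min.
N² > 0, so the interval is statically stable.

3.48 min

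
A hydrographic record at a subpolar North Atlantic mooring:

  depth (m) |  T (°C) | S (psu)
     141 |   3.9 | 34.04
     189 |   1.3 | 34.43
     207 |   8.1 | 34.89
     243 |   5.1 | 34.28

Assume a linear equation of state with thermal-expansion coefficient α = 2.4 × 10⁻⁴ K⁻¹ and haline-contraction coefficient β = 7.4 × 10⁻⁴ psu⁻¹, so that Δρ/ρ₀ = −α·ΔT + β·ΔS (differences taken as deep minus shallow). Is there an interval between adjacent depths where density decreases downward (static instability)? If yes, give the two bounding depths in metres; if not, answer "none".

Evaluate Δρ/ρ₀ = −αΔT + βΔS across each adjacent pair:
  141–189 m: −αΔT+βΔS = −(2.4 × 10⁻⁴)(-2.6)+(7.4 × 10⁻⁴)(+0.39) = 9.1 × 10⁻⁴ → stable
  189–207 m: −αΔT+βΔS = −(2.4 × 10⁻⁴)(+6.8)+(7.4 × 10⁻⁴)(+0.46) = -1.3 × 10⁻³ → UNSTABLE
  207–243 m: −αΔT+βΔS = −(2.4 × 10⁻⁴)(-3.0)+(7.4 × 10⁻⁴)(-0.61) = 2.7 × 10⁻⁴ → stable
The 189–207 m interval has Δρ < 0: lighter water underlies denser water.

189–207 m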